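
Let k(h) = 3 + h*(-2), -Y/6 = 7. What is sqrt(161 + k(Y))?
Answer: 2*sqrt(62) ≈ 15.748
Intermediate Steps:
Y = -42 (Y = -6*7 = -42)
k(h) = 3 - 2*h
sqrt(161 + k(Y)) = sqrt(161 + (3 - 2*(-42))) = sqrt(161 + (3 + 84)) = sqrt(161 + 87) = sqrt(248) = 2*sqrt(62)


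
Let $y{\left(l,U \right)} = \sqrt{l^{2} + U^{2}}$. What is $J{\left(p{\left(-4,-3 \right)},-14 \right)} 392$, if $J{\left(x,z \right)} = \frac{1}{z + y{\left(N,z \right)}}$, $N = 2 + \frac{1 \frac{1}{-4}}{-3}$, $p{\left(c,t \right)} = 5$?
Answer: $\frac{790272}{625} + \frac{4704 \sqrt{28849}}{625} \approx 2542.8$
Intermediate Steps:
$N = \frac{25}{12}$ ($N = 2 + 1 \left(- \frac{1}{4}\right) \left(- \frac{1}{3}\right) = 2 - - \frac{1}{12} = 2 + \frac{1}{12} = \frac{25}{12} \approx 2.0833$)
$y{\left(l,U \right)} = \sqrt{U^{2} + l^{2}}$
$J{\left(x,z \right)} = \frac{1}{z + \sqrt{\frac{625}{144} + z^{2}}}$ ($J{\left(x,z \right)} = \frac{1}{z + \sqrt{z^{2} + \left(\frac{25}{12}\right)^{2}}} = \frac{1}{z + \sqrt{z^{2} + \frac{625}{144}}} = \frac{1}{z + \sqrt{\frac{625}{144} + z^{2}}}$)
$J{\left(p{\left(-4,-3 \right)},-14 \right)} 392 = \frac{12}{\sqrt{625 + 144 \left(-14\right)^{2}} + 12 \left(-14\right)} 392 = \frac{12}{\sqrt{625 + 144 \cdot 196} - 168} \cdot 392 = \frac{12}{\sqrt{625 + 28224} - 168} \cdot 392 = \frac{12}{\sqrt{28849} - 168} \cdot 392 = \frac{12}{-168 + \sqrt{28849}} \cdot 392 = \frac{4704}{-168 + \sqrt{28849}}$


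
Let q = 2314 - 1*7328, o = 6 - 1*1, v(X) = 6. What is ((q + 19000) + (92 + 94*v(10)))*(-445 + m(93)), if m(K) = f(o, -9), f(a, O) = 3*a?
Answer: -6296060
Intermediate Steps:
o = 5 (o = 6 - 1 = 5)
q = -5014 (q = 2314 - 7328 = -5014)
m(K) = 15 (m(K) = 3*5 = 15)
((q + 19000) + (92 + 94*v(10)))*(-445 + m(93)) = ((-5014 + 19000) + (92 + 94*6))*(-445 + 15) = (13986 + (92 + 564))*(-430) = (13986 + 656)*(-430) = 14642*(-430) = -6296060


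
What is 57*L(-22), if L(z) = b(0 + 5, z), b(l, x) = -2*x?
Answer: 2508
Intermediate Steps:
L(z) = -2*z
57*L(-22) = 57*(-2*(-22)) = 57*44 = 2508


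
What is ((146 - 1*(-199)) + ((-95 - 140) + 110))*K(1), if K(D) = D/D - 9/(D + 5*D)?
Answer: -110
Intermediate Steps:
K(D) = 1 - 3/(2*D) (K(D) = 1 - 9*1/(6*D) = 1 - 3/(2*D))
((146 - 1*(-199)) + ((-95 - 140) + 110))*K(1) = ((146 - 1*(-199)) + ((-95 - 140) + 110))*((-3/2 + 1)/1) = ((146 + 199) + (-235 + 110))*(1*(-1/2)) = (345 - 125)*(-1/2) = 220*(-1/2) = -110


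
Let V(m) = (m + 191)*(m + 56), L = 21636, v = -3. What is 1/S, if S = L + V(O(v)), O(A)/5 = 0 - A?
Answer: 1/36262 ≈ 2.7577e-5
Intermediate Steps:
O(A) = -5*A (O(A) = 5*(0 - A) = 5*(-A) = -5*A)
V(m) = (56 + m)*(191 + m) (V(m) = (191 + m)*(56 + m) = (56 + m)*(191 + m))
S = 36262 (S = 21636 + (10696 + (-5*(-3))² + 247*(-5*(-3))) = 21636 + (10696 + 15² + 247*15) = 21636 + (10696 + 225 + 3705) = 21636 + 14626 = 36262)
1/S = 1/36262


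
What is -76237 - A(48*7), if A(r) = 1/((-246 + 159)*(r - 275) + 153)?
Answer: -392925497/5154 ≈ -76237.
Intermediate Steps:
A(r) = 1/(24078 - 87*r) (A(r) = 1/(-87*(-275 + r) + 153) = 1/((23925 - 87*r) + 153) = 1/(24078 - 87*r))
-76237 - A(48*7) = -76237 - (-1)/(-24078 + 87*(48*7)) = -76237 - (-1)/(-24078 + 87*336) = -76237 - (-1)/(-24078 + 29232) = -76237 - (-1)/5154 = -76237 - 1*(-1/5154) = -76237 + 1/5154 = -392925497/5154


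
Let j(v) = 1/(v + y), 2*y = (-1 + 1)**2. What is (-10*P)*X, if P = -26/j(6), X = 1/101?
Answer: 1560/101 ≈ 15.446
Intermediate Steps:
y = 0 (y = (-1 + 1)**2/2 = (1/2)*0**2 = (1/2)*0 = 0)
X = 1/101 ≈ 0.0099010
j(v) = 1/v (j(v) = 1/(v + 0) = 1/v)
P = -156 (P = -26/(1/6) = -26/1/6 = -26*6 = -156)
(-10*P)*X = -10*(-156)*(1/101) = 1560*(1/101) = 1560/101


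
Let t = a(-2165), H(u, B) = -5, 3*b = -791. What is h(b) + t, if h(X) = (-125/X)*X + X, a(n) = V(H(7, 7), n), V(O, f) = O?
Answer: -1181/3 ≈ -393.67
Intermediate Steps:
b = -791/3 (b = (⅓)*(-791) = -791/3 ≈ -263.67)
a(n) = -5
h(X) = -125 + X
t = -5
h(b) + t = (-125 - 791/3) - 5 = -1166/3 - 5 = -1181/3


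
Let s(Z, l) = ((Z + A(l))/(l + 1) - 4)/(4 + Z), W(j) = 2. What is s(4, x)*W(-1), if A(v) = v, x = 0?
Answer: 0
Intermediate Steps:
s(Z, l) = (-4 + (Z + l)/(1 + l))/(4 + Z) (s(Z, l) = ((Z + l)/(l + 1) - 4)/(4 + Z) = ((Z + l)/(1 + l) - 4)/(4 + Z) = (-4 + (Z + l)/(1 + l))/(4 + Z))
s(4, x)*W(-1) = ((-4 + 4 - 3*0)/(4 + 4 + 4*0 + 4*0))*2 = ((-4 + 4 + 0)/(4 + 4 + 0 + 0))*2 = (0/8)*2 = ((1/8)*0)*2 = 0*2 = 0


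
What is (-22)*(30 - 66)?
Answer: 792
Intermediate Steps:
(-22)*(30 - 66) = -1*22*(-36) = -22*(-36) = 792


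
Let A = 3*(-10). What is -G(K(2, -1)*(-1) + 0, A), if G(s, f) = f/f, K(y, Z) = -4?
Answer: -1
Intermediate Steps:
A = -30
G(s, f) = 1
-G(K(2, -1)*(-1) + 0, A) = -1*1 = -1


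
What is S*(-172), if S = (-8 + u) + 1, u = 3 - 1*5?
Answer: 1548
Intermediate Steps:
u = -2 (u = 3 - 5 = -2)
S = -9 (S = (-8 - 2) + 1 = -10 + 1 = -9)
S*(-172) = -9*(-172) = 1548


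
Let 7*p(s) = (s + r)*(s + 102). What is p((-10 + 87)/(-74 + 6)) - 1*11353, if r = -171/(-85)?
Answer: -1835318679/161840 ≈ -11340.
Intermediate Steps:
r = 171/85 (r = -171*(-1/85) = 171/85 ≈ 2.0118)
p(s) = (102 + s)*(171/85 + s)/7 (p(s) = ((s + 171/85)*(s + 102))/7 = ((171/85 + s)*(102 + s))/7 = ((102 + s)*(171/85 + s))/7 = (102 + s)*(171/85 + s)/7)
p((-10 + 87)/(-74 + 6)) - 1*11353 = (1026/35 + ((-10 + 87)/(-74 + 6))²/7 + 1263*((-10 + 87)/(-74 + 6))/85) - 1*11353 = (1026/35 + (77/(-68))²/7 + 1263*(77/(-68))/85) - 11353 = (1026/35 + (77*(-1/68))²/7 + 1263*(77*(-1/68))/85) - 11353 = (1026/35 + (-77/68)²/7 + (1263/85)*(-77/68)) - 11353 = (1026/35 + (⅐)*(5929/4624) - 97251/5780) - 11353 = (1026/35 + 847/4624 - 97251/5780) - 11353 = 2050841/161840 - 11353 = -1835318679/161840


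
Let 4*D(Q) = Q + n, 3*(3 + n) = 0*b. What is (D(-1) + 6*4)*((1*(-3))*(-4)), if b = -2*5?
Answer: 276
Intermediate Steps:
b = -10
n = -3 (n = -3 + (0*(-10))/3 = -3 + (⅓)*0 = -3 + 0 = -3)
D(Q) = -¾ + Q/4 (D(Q) = (Q - 3)/4 = (-3 + Q)/4 = -¾ + Q/4)
(D(-1) + 6*4)*((1*(-3))*(-4)) = ((-¾ + (¼)*(-1)) + 6*4)*((1*(-3))*(-4)) = ((-¾ - ¼) + 24)*(-3*(-4)) = (-1 + 24)*12 = 23*12 = 276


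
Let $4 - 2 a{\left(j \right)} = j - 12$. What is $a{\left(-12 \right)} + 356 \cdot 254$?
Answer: $90438$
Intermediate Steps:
$a{\left(j \right)} = 8 - \frac{j}{2}$ ($a{\left(j \right)} = 2 - \frac{j - 12}{2} = 2 - \frac{-12 + j}{2} = 2 - \left(-6 + \frac{j}{2}\right) = 8 - \frac{j}{2}$)
$a{\left(-12 \right)} + 356 \cdot 254 = \left(8 - -6\right) + 356 \cdot 254 = \left(8 + 6\right) + 90424 = 14 + 90424 = 90438$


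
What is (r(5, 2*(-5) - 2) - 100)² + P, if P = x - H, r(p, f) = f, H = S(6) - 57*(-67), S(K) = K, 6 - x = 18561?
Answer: -9836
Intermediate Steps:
x = -18555 (x = 6 - 1*18561 = 6 - 18561 = -18555)
H = 3825 (H = 6 - 57*(-67) = 6 + 3819 = 3825)
P = -22380 (P = -18555 - 1*3825 = -18555 - 3825 = -22380)
(r(5, 2*(-5) - 2) - 100)² + P = ((2*(-5) - 2) - 100)² - 22380 = ((-10 - 2) - 100)² - 22380 = (-12 - 100)² - 22380 = (-112)² - 22380 = 12544 - 22380 = -9836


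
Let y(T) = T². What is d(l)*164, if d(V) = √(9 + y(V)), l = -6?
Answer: 492*√5 ≈ 1100.1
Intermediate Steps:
d(V) = √(9 + V²)
d(l)*164 = √(9 + (-6)²)*164 = √(9 + 36)*164 = √45*164 = (3*√5)*164 = 492*√5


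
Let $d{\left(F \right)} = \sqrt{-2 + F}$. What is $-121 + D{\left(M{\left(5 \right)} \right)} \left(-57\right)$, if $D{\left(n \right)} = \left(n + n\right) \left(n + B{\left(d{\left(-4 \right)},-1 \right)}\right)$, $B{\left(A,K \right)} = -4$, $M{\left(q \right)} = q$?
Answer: $-691$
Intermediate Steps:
$D{\left(n \right)} = 2 n \left(-4 + n\right)$ ($D{\left(n \right)} = \left(n + n\right) \left(n - 4\right) = 2 n \left(-4 + n\right)$)
$-121 + D{\left(M{\left(5 \right)} \right)} \left(-57\right) = -121 + 2 \cdot 5 \left(-4 + 5\right) \left(-57\right) = -121 + 2 \cdot 5 \cdot 1 \left(-57\right) = -121 + 10 \left(-57\right) = -121 - 570 = -691$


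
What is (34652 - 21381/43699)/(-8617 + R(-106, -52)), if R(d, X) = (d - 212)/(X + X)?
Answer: -78740291084/19573874575 ≈ -4.0227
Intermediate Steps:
R(d, X) = (-212 + d)/(2*X) (R(d, X) = (-212 + d)/((2*X)) = (-212 + d)*(1/(2*X)) = (-212 + d)/(2*X))
(34652 - 21381/43699)/(-8617 + R(-106, -52)) = (34652 - 21381/43699)/(-8617 + (½)*(-212 - 106)/(-52)) = (34652 - 21381*1/43699)/(-8617 + (½)*(-1/52)*(-318)) = (34652 - 21381/43699)/(-8617 + 159/52) = 1514236367/(43699*(-447925/52)) = (1514236367/43699)*(-52/447925) = -78740291084/19573874575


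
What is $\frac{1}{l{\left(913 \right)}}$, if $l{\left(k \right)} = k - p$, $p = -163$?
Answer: $\frac{1}{1076} \approx 0.00092937$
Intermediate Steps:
$l{\left(k \right)} = 163 + k$ ($l{\left(k \right)} = k - -163 = k + 163 = 163 + k$)
$\frac{1}{l{\left(913 \right)}} = \frac{1}{163 + 913} = \frac{1}{1076}$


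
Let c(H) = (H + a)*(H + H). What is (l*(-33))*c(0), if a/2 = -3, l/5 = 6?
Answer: 0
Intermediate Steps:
l = 30 (l = 5*6 = 30)
a = -6 (a = 2*(-3) = -6)
c(H) = 2*H*(-6 + H) (c(H) = (H - 6)*(H + H) = (-6 + H)*(2*H) = 2*H*(-6 + H))
(l*(-33))*c(0) = (30*(-33))*(2*0*(-6 + 0)) = -1980*0*(-6) = -990*0 = 0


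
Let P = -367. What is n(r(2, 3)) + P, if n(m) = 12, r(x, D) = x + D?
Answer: -355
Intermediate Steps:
r(x, D) = D + x
n(r(2, 3)) + P = 12 - 367 = -355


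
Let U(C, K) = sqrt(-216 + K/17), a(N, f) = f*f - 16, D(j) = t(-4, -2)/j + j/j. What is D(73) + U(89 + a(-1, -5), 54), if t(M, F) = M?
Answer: 69/73 + 3*I*sqrt(6834)/17 ≈ 0.94521 + 14.588*I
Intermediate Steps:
D(j) = 1 - 4/j (D(j) = -4/j + j/j = -4/j + 1 = 1 - 4/j)
a(N, f) = -16 + f**2 (a(N, f) = f**2 - 16 = -16 + f**2)
U(C, K) = sqrt(-216 + K/17) (U(C, K) = sqrt(-216 + K*(1/17)) = sqrt(-216 + K/17))
D(73) + U(89 + a(-1, -5), 54) = (-4 + 73)/73 + sqrt(-62424 + 17*54)/17 = (1/73)*69 + sqrt(-62424 + 918)/17 = 69/73 + sqrt(-61506)/17 = 69/73 + (3*I*sqrt(6834))/17 = 69/73 + 3*I*sqrt(6834)/17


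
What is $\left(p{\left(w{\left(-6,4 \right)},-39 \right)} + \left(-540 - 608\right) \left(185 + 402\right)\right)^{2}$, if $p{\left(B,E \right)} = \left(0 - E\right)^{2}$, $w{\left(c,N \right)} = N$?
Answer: $452061246025$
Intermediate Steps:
$p{\left(B,E \right)} = E^{2}$ ($p{\left(B,E \right)} = \left(- E\right)^{2} = E^{2}$)
$\left(p{\left(w{\left(-6,4 \right)},-39 \right)} + \left(-540 - 608\right) \left(185 + 402\right)\right)^{2} = \left(\left(-39\right)^{2} + \left(-540 - 608\right) \left(185 + 402\right)\right)^{2} = \left(1521 - 673876\right)^{2} = \left(-672355\right)^{2} = 452061246025$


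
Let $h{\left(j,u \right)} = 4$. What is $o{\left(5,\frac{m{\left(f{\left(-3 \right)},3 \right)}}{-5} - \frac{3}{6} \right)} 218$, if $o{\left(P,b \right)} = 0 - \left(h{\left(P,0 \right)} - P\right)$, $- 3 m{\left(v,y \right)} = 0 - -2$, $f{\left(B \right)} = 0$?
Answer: $218$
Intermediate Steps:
$m{\left(v,y \right)} = - \frac{2}{3}$ ($m{\left(v,y \right)} = - \frac{0 - -2}{3} = - \frac{0 + 2}{3} = \left(- \frac{1}{3}\right) 2 = - \frac{2}{3}$)
$o{\left(P,b \right)} = -4 + P$ ($o{\left(P,b \right)} = 0 - \left(4 - P\right) = 0 + \left(-4 + P\right) = -4 + P$)
$o{\left(5,\frac{m{\left(f{\left(-3 \right)},3 \right)}}{-5} - \frac{3}{6} \right)} 218 = \left(-4 + 5\right) 218 = 1 \cdot 218 = 218$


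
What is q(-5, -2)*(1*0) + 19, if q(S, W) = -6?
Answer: 19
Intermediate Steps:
q(-5, -2)*(1*0) + 19 = -6*0 + 19 = 0 + 19 = 19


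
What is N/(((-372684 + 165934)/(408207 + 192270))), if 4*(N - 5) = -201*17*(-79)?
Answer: -162106572351/827000 ≈ -1.9602e+5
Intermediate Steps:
N = 269963/4 (N = 5 + (-201*17*(-79))/4 = 5 + (-3417*(-79))/4 = 5 + (¼)*269943 = 5 + 269943/4 = 269963/4 ≈ 67491.)
N/(((-372684 + 165934)/(408207 + 192270))) = 269963/(4*(((-372684 + 165934)/(408207 + 192270)))) = 269963/(4*((-206750/600477))) = 269963/(4*((-206750*1/600477))) = 269963/(4*(-206750/600477)) = (269963/4)*(-600477/206750) = -162106572351/827000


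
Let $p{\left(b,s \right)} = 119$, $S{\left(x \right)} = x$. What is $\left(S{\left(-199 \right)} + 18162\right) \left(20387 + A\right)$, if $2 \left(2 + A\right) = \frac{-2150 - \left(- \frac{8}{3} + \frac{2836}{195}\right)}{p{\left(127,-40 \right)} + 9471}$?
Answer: $\frac{228254394780907}{623350} \approx 3.6617 \cdot 10^{8}$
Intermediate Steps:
$A = - \frac{1316961}{623350}$ ($A = -2 + \frac{\left(-2150 - \left(- \frac{8}{3} + \frac{2836}{195}\right)\right) \frac{1}{119 + 9471}}{2} = -2 + \frac{\left(-2150 - \frac{772}{65}\right) \frac{1}{9590}}{2} = -2 + \frac{\left(- \frac{140522}{65}\right) \frac{1}{9590}}{2} = -2 + \frac{1}{2} \left(- \frac{70261}{311675}\right) = -2 - \frac{70261}{623350} = - \frac{1316961}{623350} \approx -2.1127$)
$\left(S{\left(-199 \right)} + 18162\right) \left(20387 + A\right) = \left(-199 + 18162\right) \left(20387 - \frac{1316961}{623350}\right) = 17963 \cdot \frac{12706919489}{623350} = \frac{228254394780907}{623350}$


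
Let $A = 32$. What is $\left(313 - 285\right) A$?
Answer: $896$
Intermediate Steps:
$\left(313 - 285\right) A = \left(313 - 285\right) 32 = 28 \cdot 32 = 896$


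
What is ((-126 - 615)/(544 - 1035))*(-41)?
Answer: -30381/491 ≈ -61.876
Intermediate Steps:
((-126 - 615)/(544 - 1035))*(-41) = -741/(-491)*(-41) = -741*(-1/491)*(-41) = (741/491)*(-41) = -30381/491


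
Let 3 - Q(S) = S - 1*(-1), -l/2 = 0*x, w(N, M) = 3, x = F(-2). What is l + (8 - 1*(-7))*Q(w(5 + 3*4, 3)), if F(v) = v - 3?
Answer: -15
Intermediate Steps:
F(v) = -3 + v
x = -5 (x = -3 - 2 = -5)
l = 0 (l = -0*(-5) = -2*0 = 0)
Q(S) = 2 - S (Q(S) = 3 - (S - 1*(-1)) = 3 - (S + 1) = 3 - (1 + S) = 3 + (-1 - S) = 2 - S)
l + (8 - 1*(-7))*Q(w(5 + 3*4, 3)) = 0 + (8 - 1*(-7))*(2 - 1*3) = 0 + (8 + 7)*(2 - 3) = 0 + 15*(-1) = 0 - 15 = -15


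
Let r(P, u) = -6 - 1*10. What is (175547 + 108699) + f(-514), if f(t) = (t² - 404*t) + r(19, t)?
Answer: 756082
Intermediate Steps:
r(P, u) = -16 (r(P, u) = -6 - 10 = -16)
f(t) = -16 + t² - 404*t (f(t) = (t² - 404*t) - 16 = -16 + t² - 404*t)
(175547 + 108699) + f(-514) = (175547 + 108699) + (-16 + (-514)² - 404*(-514)) = 284246 + (-16 + 264196 + 207656) = 284246 + 471836 = 756082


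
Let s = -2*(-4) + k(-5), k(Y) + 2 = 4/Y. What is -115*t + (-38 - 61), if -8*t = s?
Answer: -97/4 ≈ -24.250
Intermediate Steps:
k(Y) = -2 + 4/Y
s = 26/5 (s = -2*(-4) + (-2 + 4/(-5)) = 8 + (-2 + 4*(-⅕)) = 8 + (-2 - ⅘) = 8 - 14/5 = 26/5 ≈ 5.2000)
t = -13/20 (t = -⅛*26/5 = -13/20 ≈ -0.65000)
-115*t + (-38 - 61) = -115*(-13/20) + (-38 - 61) = 299/4 - 99 = -97/4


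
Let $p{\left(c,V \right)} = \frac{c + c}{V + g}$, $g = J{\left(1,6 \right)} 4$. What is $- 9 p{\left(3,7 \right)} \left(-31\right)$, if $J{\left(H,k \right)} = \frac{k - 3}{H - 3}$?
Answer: $1674$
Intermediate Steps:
$J{\left(H,k \right)} = \frac{-3 + k}{-3 + H}$
$g = -6$ ($g = \frac{-3 + 6}{-3 + 1} \cdot 4 = \frac{1}{-2} \cdot 3 \cdot 4 = \left(- \frac{1}{2}\right) 3 \cdot 4 = \left(- \frac{3}{2}\right) 4 = -6$)
$p{\left(c,V \right)} = \frac{2 c}{-6 + V}$ ($p{\left(c,V \right)} = \frac{c + c}{V - 6} = \frac{2 c}{-6 + V}$)
$- 9 p{\left(3,7 \right)} \left(-31\right) = - 9 \cdot 2 \cdot 3 \frac{1}{-6 + 7} \left(-31\right) = - 9 \cdot 2 \cdot 3 \cdot 1^{-1} \left(-31\right) = - 9 \cdot 2 \cdot 3 \cdot 1 \left(-31\right) = \left(-9\right) 6 \left(-31\right) = \left(-54\right) \left(-31\right) = 1674$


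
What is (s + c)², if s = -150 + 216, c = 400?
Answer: 217156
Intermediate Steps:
s = 66
(s + c)² = (66 + 400)² = 466² = 217156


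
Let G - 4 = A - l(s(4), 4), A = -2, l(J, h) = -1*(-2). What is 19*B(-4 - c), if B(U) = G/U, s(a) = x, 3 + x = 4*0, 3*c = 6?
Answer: 0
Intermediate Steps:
c = 2 (c = (1/3)*6 = 2)
x = -3 (x = -3 + 4*0 = -3 + 0 = -3)
s(a) = -3
l(J, h) = 2
G = 0 (G = 4 + (-2 - 1*2) = 4 + (-2 - 2) = 4 - 4 = 0)
B(U) = 0 (B(U) = 0/U = 0)
19*B(-4 - c) = 19*0 = 0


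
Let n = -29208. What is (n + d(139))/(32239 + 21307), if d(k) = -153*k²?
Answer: -2985321/53546 ≈ -55.752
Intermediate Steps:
(n + d(139))/(32239 + 21307) = (-29208 - 153*139²)/(32239 + 21307) = (-29208 - 153*19321)/53546 = (-29208 - 2956113)*(1/53546) = -2985321*1/53546 = -2985321/53546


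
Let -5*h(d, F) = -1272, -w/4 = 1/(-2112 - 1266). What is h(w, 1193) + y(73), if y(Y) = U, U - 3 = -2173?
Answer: -9578/5 ≈ -1915.6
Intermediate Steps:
w = 2/1689 (w = -4/(-2112 - 1266) = -4/(-3378) = -4*(-1/3378) = 2/1689 ≈ 0.0011841)
U = -2170 (U = 3 - 2173 = -2170)
h(d, F) = 1272/5 (h(d, F) = -⅕*(-1272) = 1272/5)
y(Y) = -2170
h(w, 1193) + y(73) = 1272/5 - 2170 = -9578/5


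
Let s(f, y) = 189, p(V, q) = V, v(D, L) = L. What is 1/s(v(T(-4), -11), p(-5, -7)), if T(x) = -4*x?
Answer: 1/189 ≈ 0.0052910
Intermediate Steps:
1/s(v(T(-4), -11), p(-5, -7)) = 1/189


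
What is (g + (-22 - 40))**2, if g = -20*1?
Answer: 6724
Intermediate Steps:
g = -20
(g + (-22 - 40))**2 = (-20 + (-22 - 40))**2 = (-20 - 62)**2 = (-82)**2 = 6724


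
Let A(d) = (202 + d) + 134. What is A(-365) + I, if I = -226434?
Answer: -226463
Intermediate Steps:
A(d) = 336 + d
A(-365) + I = (336 - 365) - 226434 = -29 - 226434 = -226463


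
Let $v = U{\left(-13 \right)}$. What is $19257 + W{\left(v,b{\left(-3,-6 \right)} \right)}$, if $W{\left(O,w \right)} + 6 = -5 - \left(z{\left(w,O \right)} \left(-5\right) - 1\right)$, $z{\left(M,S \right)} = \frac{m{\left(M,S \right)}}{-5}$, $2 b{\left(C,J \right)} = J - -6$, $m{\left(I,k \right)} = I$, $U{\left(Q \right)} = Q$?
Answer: $19247$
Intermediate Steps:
$b{\left(C,J \right)} = 3 + \frac{J}{2}$ ($b{\left(C,J \right)} = \frac{J - -6}{2} = \frac{J + 6}{2} = \frac{6 + J}{2} = 3 + \frac{J}{2}$)
$z{\left(M,S \right)} = - \frac{M}{5}$ ($z{\left(M,S \right)} = \frac{M}{-5} = M \left(- \frac{1}{5}\right) = - \frac{M}{5}$)
$v = -13$
$W{\left(O,w \right)} = -10 - w$ ($W{\left(O,w \right)} = -6 - \left(4 + - \frac{w}{5} \left(-5\right)\right) = -6 - \left(4 + w\right) = -10 - w$)
$19257 + W{\left(v,b{\left(-3,-6 \right)} \right)} = 19257 - \left(13 - 3\right) = 19257 - 10 = 19247$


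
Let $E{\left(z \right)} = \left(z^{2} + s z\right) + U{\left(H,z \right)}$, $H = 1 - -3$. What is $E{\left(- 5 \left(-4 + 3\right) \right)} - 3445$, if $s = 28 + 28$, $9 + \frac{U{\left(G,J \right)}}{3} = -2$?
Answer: $-3173$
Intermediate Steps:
$H = 4$ ($H = 1 + 3 = 4$)
$U{\left(G,J \right)} = -33$ ($U{\left(G,J \right)} = -27 + 3 \left(-2\right) = -27 - 6 = -33$)
$s = 56$
$E{\left(z \right)} = -33 + z^{2} + 56 z$ ($E{\left(z \right)} = \left(z^{2} + 56 z\right) - 33 = -33 + z^{2} + 56 z$)
$E{\left(- 5 \left(-4 + 3\right) \right)} - 3445 = \left(-33 + \left(- 5 \left(-4 + 3\right)\right)^{2} + 56 \left(- 5 \left(-4 + 3\right)\right)\right) - 3445 = \left(-33 + \left(\left(-5\right) \left(-1\right)\right)^{2} + 56 \left(\left(-5\right) \left(-1\right)\right)\right) - 3445 = \left(-33 + 5^{2} + 56 \cdot 5\right) - 3445 = \left(-33 + 25 + 280\right) - 3445 = 272 - 3445 = -3173$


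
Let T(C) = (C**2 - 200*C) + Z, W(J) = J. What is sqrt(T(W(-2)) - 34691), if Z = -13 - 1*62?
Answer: 3*I*sqrt(3818) ≈ 185.37*I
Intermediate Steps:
Z = -75 (Z = -13 - 62 = -75)
T(C) = -75 + C**2 - 200*C (T(C) = (C**2 - 200*C) - 75 = -75 + C**2 - 200*C)
sqrt(T(W(-2)) - 34691) = sqrt((-75 + (-2)**2 - 200*(-2)) - 34691) = sqrt((-75 + 4 + 400) - 34691) = sqrt(329 - 34691) = sqrt(-34362) = 3*I*sqrt(3818)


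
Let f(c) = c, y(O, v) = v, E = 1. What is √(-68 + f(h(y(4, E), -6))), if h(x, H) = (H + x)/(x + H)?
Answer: I*√67 ≈ 8.1853*I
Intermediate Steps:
h(x, H) = 1 (h(x, H) = (H + x)/(H + x) = 1)
√(-68 + f(h(y(4, E), -6))) = √(-68 + 1) = √(-67) = I*√67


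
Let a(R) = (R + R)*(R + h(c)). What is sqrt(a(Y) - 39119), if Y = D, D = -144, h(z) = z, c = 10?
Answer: I*sqrt(527) ≈ 22.956*I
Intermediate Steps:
Y = -144
a(R) = 2*R*(10 + R) (a(R) = (R + R)*(R + 10) = (2*R)*(10 + R) = 2*R*(10 + R))
sqrt(a(Y) - 39119) = sqrt(2*(-144)*(10 - 144) - 39119) = sqrt(2*(-144)*(-134) - 39119) = sqrt(38592 - 39119) = sqrt(-527) = I*sqrt(527)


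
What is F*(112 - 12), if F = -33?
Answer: -3300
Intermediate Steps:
F*(112 - 12) = -33*(112 - 12) = -33*100 = -3300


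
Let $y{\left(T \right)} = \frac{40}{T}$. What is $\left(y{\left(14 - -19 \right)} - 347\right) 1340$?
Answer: $- \frac{15290740}{33} \approx -4.6336 \cdot 10^{5}$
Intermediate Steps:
$\left(y{\left(14 - -19 \right)} - 347\right) 1340 = \left(\frac{40}{14 - -19} - 347\right) 1340 = \left(\frac{40}{14 + 19} - 347\right) 1340 = \left(\frac{40}{33} - 347\right) 1340 = \left(- \frac{11411}{33}\right) 1340 = - \frac{15290740}{33}$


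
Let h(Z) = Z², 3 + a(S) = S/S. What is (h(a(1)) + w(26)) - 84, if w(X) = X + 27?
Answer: -27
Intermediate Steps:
a(S) = -2 (a(S) = -3 + S/S = -3 + 1 = -2)
w(X) = 27 + X
(h(a(1)) + w(26)) - 84 = ((-2)² + (27 + 26)) - 84 = (4 + 53) - 84 = 57 - 84 = -27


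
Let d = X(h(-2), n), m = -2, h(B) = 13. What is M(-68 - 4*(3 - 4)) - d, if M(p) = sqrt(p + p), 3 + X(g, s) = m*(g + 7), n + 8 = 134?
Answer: 43 + 8*I*sqrt(2) ≈ 43.0 + 11.314*I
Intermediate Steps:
n = 126 (n = -8 + 134 = 126)
X(g, s) = -17 - 2*g (X(g, s) = -3 - 2*(g + 7) = -3 - 2*(7 + g) = -3 + (-14 - 2*g) = -17 - 2*g)
M(p) = sqrt(2)*sqrt(p) (M(p) = sqrt(2*p) = sqrt(2)*sqrt(p))
d = -43 (d = -17 - 2*13 = -17 - 26 = -43)
M(-68 - 4*(3 - 4)) - d = sqrt(2)*sqrt(-68 - 4*(3 - 4)) - 1*(-43) = sqrt(2)*sqrt(-68 - 4*(-1)) + 43 = sqrt(2)*sqrt(-68 - 1*(-4)) + 43 = sqrt(2)*sqrt(-68 + 4) + 43 = sqrt(2)*sqrt(-64) + 43 = sqrt(2)*(8*I) + 43 = 8*I*sqrt(2) + 43 = 43 + 8*I*sqrt(2)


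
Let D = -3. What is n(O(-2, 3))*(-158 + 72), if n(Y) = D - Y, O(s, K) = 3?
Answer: 516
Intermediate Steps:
n(Y) = -3 - Y
n(O(-2, 3))*(-158 + 72) = (-3 - 1*3)*(-158 + 72) = (-3 - 3)*(-86) = -6*(-86) = 516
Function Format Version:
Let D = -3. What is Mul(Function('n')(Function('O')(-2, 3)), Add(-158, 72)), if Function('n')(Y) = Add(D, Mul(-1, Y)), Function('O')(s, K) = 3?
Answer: 516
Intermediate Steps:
Function('n')(Y) = Add(-3, Mul(-1, Y))
Mul(Function('n')(Function('O')(-2, 3)), Add(-158, 72)) = Mul(Add(-3, Mul(-1, 3)), Add(-158, 72)) = Mul(Add(-3, -3), -86) = Mul(-6, -86) = 516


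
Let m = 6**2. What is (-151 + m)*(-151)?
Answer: 17365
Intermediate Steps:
m = 36
(-151 + m)*(-151) = (-151 + 36)*(-151) = -115*(-151) = 17365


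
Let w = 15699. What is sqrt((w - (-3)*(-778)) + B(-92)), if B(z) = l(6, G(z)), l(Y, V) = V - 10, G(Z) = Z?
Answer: sqrt(13263) ≈ 115.17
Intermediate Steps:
l(Y, V) = -10 + V
B(z) = -10 + z
sqrt((w - (-3)*(-778)) + B(-92)) = sqrt((15699 - (-3)*(-778)) + (-10 - 92)) = sqrt((15699 - 1*2334) - 102) = sqrt((15699 - 2334) - 102) = sqrt(13365 - 102) = sqrt(13263)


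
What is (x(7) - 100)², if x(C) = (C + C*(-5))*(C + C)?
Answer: 242064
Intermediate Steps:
x(C) = -8*C² (x(C) = (C - 5*C)*(2*C) = (-4*C)*(2*C) = -8*C²)
(x(7) - 100)² = (-8*7² - 100)² = (-8*49 - 100)² = (-392 - 100)² = (-492)² = 242064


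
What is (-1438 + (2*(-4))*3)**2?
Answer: 2137444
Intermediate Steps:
(-1438 + (2*(-4))*3)**2 = (-1438 - 8*3)**2 = (-1438 - 24)**2 = (-1462)**2 = 2137444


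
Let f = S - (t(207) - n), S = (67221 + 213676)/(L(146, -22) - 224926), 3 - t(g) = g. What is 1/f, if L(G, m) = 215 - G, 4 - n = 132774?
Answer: -224857/29808673959 ≈ -7.5433e-6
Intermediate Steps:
n = -132770 (n = 4 - 1*132774 = 4 - 132774 = -132770)
t(g) = 3 - g
S = -280897/224857 (S = (67221 + 213676)/((215 - 1*146) - 224926) = 280897/((215 - 146) - 224926) = 280897/(69 - 224926) = 280897/(-224857) = 280897*(-1/224857) = -280897/224857 ≈ -1.2492)
f = -29808673959/224857 (f = -280897/224857 - ((3 - 1*207) - 1*(-132770)) = -280897/224857 - ((3 - 207) + 132770) = -280897/224857 - (-204 + 132770) = -280897/224857 - 1*132566 = -280897/224857 - 132566 = -29808673959/224857 ≈ -1.3257e+5)
1/f = 1/(-29808673959/224857) = -224857/29808673959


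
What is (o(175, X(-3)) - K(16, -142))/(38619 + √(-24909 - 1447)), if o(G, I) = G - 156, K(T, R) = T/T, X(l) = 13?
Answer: 695142/1491453517 - 36*I*√6589/1491453517 ≈ 0.00046608 - 1.9593e-6*I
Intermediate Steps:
K(T, R) = 1
o(G, I) = -156 + G
(o(175, X(-3)) - K(16, -142))/(38619 + √(-24909 - 1447)) = ((-156 + 175) - 1*1)/(38619 + √(-24909 - 1447)) = (19 - 1)/(38619 + √(-26356)) = 18/(38619 + 2*I*√6589)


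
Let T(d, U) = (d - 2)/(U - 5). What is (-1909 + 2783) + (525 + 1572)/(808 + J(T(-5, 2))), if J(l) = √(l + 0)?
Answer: 1716886418/1958585 - 2097*√21/1958585 ≈ 876.59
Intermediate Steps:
T(d, U) = (-2 + d)/(-5 + U)
J(l) = √l
(-1909 + 2783) + (525 + 1572)/(808 + J(T(-5, 2))) = (-1909 + 2783) + (525 + 1572)/(808 + √((-2 - 5)/(-5 + 2))) = 874 + 2097/(808 + √(-7/(-3))) = 874 + 2097/(808 + √(-⅓*(-7))) = 874 + 2097/(808 + √(7/3)) = 874 + 2097/(808 + √21/3)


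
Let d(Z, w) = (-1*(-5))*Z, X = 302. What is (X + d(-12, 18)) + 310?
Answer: 552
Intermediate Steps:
d(Z, w) = 5*Z
(X + d(-12, 18)) + 310 = (302 + 5*(-12)) + 310 = (302 - 60) + 310 = 242 + 310 = 552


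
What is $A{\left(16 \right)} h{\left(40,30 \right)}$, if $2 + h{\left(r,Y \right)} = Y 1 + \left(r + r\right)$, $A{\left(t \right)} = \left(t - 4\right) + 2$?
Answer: $1512$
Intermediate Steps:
$A{\left(t \right)} = -2 + t$ ($A{\left(t \right)} = \left(-4 + t\right) + 2 = -2 + t$)
$h{\left(r,Y \right)} = -2 + Y + 2 r$ ($h{\left(r,Y \right)} = -2 + \left(Y 1 + \left(r + r\right)\right) = -2 + \left(Y + 2 r\right) = -2 + Y + 2 r$)
$A{\left(16 \right)} h{\left(40,30 \right)} = \left(-2 + 16\right) \left(-2 + 30 + 2 \cdot 40\right) = 14 \left(-2 + 30 + 80\right) = 14 \cdot 108 = 1512$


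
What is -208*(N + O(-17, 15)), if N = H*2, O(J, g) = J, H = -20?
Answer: 11856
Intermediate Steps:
N = -40 (N = -20*2 = -40)
-208*(N + O(-17, 15)) = -208*(-40 - 17) = -208*(-57) = 11856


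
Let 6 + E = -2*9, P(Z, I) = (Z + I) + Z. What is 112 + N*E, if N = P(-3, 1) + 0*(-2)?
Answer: 232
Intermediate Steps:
P(Z, I) = I + 2*Z (P(Z, I) = (I + Z) + Z = I + 2*Z)
E = -24 (E = -6 - 2*9 = -6 - 18 = -24)
N = -5 (N = (1 + 2*(-3)) + 0*(-2) = (1 - 6) + 0 = -5 + 0 = -5)
112 + N*E = 112 - 5*(-24) = 112 + 120 = 232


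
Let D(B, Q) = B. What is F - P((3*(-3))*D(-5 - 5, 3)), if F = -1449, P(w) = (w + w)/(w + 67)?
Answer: -227673/157 ≈ -1450.1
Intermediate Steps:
P(w) = 2*w/(67 + w) (P(w) = (2*w)/(67 + w) = 2*w/(67 + w))
F - P((3*(-3))*D(-5 - 5, 3)) = -1449 - 2*(3*(-3))*(-5 - 5)/(67 + (3*(-3))*(-5 - 5)) = -1449 - 2*(-9*(-10))/(67 - 9*(-10)) = -1449 - 2*90/(67 + 90) = -1449 - 2*90/157 = -1449 - 1*180/157 = -1449 - 180/157 = -227673/157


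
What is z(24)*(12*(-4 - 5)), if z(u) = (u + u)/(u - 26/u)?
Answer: -62208/275 ≈ -226.21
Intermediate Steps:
z(u) = 2*u/(u - 26/u) (z(u) = (2*u)/(u - 26/u) = 2*u/(u - 26/u))
z(24)*(12*(-4 - 5)) = (2*24²/(-26 + 24²))*(12*(-4 - 5)) = (2*576/(-26 + 576))*(12*(-9)) = (2*576/550)*(-108) = (2*576*(1/550))*(-108) = (576/275)*(-108) = -62208/275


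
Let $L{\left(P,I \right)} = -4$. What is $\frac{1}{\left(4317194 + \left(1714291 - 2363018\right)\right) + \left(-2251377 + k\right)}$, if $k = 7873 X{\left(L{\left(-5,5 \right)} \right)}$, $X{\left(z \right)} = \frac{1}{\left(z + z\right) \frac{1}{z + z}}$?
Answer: $\frac{1}{1424963} \approx 7.0177 \cdot 10^{-7}$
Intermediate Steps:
$X{\left(z \right)} = 1$ ($X{\left(z \right)} = \frac{1}{2 z \frac{1}{2 z}} = 1^{-1} = 1$)
$k = 7873$ ($k = 7873 \cdot 1 = 7873$)
$\frac{1}{\left(4317194 + \left(1714291 - 2363018\right)\right) + \left(-2251377 + k\right)} = \frac{1}{\left(4317194 + \left(1714291 - 2363018\right)\right) + \left(-2251377 + 7873\right)} = \frac{1}{\left(4317194 + \left(1714291 - 2363018\right)\right) - 2243504} = \frac{1}{\left(4317194 - 648727\right) - 2243504} = \frac{1}{3668467 - 2243504} = \frac{1}{1424963}$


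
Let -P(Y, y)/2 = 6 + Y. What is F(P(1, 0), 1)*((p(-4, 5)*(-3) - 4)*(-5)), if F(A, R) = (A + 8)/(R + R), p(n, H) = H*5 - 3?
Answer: -1050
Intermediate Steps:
p(n, H) = -3 + 5*H (p(n, H) = 5*H - 3 = -3 + 5*H)
P(Y, y) = -12 - 2*Y (P(Y, y) = -2*(6 + Y) = -12 - 2*Y)
F(A, R) = (8 + A)/(2*R) (F(A, R) = (8 + A)/((2*R)) = (8 + A)*(1/(2*R)) = (8 + A)/(2*R))
F(P(1, 0), 1)*((p(-4, 5)*(-3) - 4)*(-5)) = ((½)*(8 + (-12 - 2*1))/1)*(((-3 + 5*5)*(-3) - 4)*(-5)) = ((½)*1*(8 + (-12 - 2)))*(((-3 + 25)*(-3) - 4)*(-5)) = ((½)*1*(8 - 14))*((22*(-3) - 4)*(-5)) = ((½)*1*(-6))*((-66 - 4)*(-5)) = -(-210)*(-5) = -3*350 = -1050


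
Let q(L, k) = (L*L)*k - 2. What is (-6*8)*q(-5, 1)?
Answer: -1104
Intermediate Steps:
q(L, k) = -2 + k*L² (q(L, k) = L²*k - 2 = k*L² - 2 = -2 + k*L²)
(-6*8)*q(-5, 1) = (-6*8)*(-2 + 1*(-5)²) = -48*(-2 + 1*25) = -48*(-2 + 25) = -48*23 = -1104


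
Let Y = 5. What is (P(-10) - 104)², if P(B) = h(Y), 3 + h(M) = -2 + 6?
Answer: 10609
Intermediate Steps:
h(M) = 1 (h(M) = -3 + (-2 + 6) = -3 + 4 = 1)
P(B) = 1
(P(-10) - 104)² = (1 - 104)² = (-103)² = 10609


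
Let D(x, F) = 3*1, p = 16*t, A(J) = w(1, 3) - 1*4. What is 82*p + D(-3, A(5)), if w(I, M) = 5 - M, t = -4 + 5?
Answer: 1315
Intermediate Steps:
t = 1
A(J) = -2 (A(J) = (5 - 1*3) - 1*4 = (5 - 3) - 4 = 2 - 4 = -2)
p = 16 (p = 16*1 = 16)
D(x, F) = 3
82*p + D(-3, A(5)) = 82*16 + 3 = 1312 + 3 = 1315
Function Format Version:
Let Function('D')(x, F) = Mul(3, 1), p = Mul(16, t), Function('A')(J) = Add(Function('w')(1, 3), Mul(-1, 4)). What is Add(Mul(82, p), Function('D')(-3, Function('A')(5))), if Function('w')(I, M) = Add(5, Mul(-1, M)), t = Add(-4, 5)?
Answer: 1315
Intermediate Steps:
t = 1
Function('A')(J) = -2 (Function('A')(J) = Add(Add(5, Mul(-1, 3)), Mul(-1, 4)) = Add(Add(5, -3), -4) = Add(2, -4) = -2)
p = 16 (p = Mul(16, 1) = 16)
Function('D')(x, F) = 3
Add(Mul(82, p), Function('D')(-3, Function('A')(5))) = Add(Mul(82, 16), 3) = Add(1312, 3) = 1315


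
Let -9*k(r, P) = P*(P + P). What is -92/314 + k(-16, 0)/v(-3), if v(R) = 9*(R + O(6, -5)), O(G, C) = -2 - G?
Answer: -46/157 ≈ -0.29299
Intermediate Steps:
k(r, P) = -2*P²/9 (k(r, P) = -P*(P + P)/9 = -P*2*P/9 = -2*P²/9)
v(R) = -72 + 9*R (v(R) = 9*(R + (-2 - 1*6)) = 9*(R + (-2 - 6)) = 9*(R - 8) = 9*(-8 + R) = -72 + 9*R)
-92/314 + k(-16, 0)/v(-3) = -92/314 + (-2/9*0²)/(-72 + 9*(-3)) = -92*1/314 + (-2/9*0)/(-72 - 27) = -46/157 + 0/(-99) = -46/157 + 0*(-1/99) = -46/157 + 0 = -46/157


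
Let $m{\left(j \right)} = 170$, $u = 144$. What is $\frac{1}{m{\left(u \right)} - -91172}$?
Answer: $\frac{1}{91342} \approx 1.0948 \cdot 10^{-5}$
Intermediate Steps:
$\frac{1}{m{\left(u \right)} - -91172} = \frac{1}{170 - -91172} = \frac{1}{170 + 91172} = \frac{1}{91342}$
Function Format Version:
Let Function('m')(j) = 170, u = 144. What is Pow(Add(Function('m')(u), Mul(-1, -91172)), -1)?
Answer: Rational(1, 91342) ≈ 1.0948e-5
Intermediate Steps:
Pow(Add(Function('m')(u), Mul(-1, -91172)), -1) = Pow(Add(170, Mul(-1, -91172)), -1) = Pow(Add(170, 91172), -1) = Pow(91342, -1) = Rational(1, 91342)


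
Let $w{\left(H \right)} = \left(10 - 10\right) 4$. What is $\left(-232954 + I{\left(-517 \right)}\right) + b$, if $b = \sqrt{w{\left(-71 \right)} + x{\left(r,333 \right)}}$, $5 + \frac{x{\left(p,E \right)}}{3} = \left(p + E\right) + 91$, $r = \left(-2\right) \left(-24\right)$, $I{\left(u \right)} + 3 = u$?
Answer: $-233474 + \sqrt{1401} \approx -2.3344 \cdot 10^{5}$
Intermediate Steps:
$I{\left(u \right)} = -3 + u$
$r = 48$
$x{\left(p,E \right)} = 258 + 3 E + 3 p$ ($x{\left(p,E \right)} = -15 + 3 \left(\left(p + E\right) + 91\right) = -15 + 3 \left(\left(E + p\right) + 91\right) = -15 + 3 \left(91 + E + p\right) = -15 + \left(273 + 3 E + 3 p\right) = 258 + 3 E + 3 p$)
$w{\left(H \right)} = 0$ ($w{\left(H \right)} = 0 \cdot 4 = 0$)
$b = \sqrt{1401}$ ($b = \sqrt{0 + \left(258 + 3 \cdot 333 + 3 \cdot 48\right)} = \sqrt{0 + \left(258 + 999 + 144\right)} = \sqrt{0 + 1401} = \sqrt{1401} \approx 37.43$)
$\left(-232954 + I{\left(-517 \right)}\right) + b = \left(-232954 - 520\right) + \sqrt{1401} = -233474 + \sqrt{1401}$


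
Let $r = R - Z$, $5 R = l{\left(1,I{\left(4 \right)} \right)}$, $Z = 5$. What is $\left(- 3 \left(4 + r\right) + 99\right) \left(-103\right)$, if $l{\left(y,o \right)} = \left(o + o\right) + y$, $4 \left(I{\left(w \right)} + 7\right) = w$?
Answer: $- \frac{55929}{5} \approx -11186.0$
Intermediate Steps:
$I{\left(w \right)} = -7 + \frac{w}{4}$
$l{\left(y,o \right)} = y + 2 o$ ($l{\left(y,o \right)} = 2 o + y = y + 2 o$)
$R = - \frac{11}{5}$ ($R = \frac{1 + 2 \left(-7 + \frac{1}{4} \cdot 4\right)}{5} = \frac{1 + 2 \left(-7 + 1\right)}{5} = \frac{1 + 2 \left(-6\right)}{5} = \frac{1 - 12}{5} = \frac{1}{5} \left(-11\right) = - \frac{11}{5} \approx -2.2$)
$r = - \frac{36}{5}$ ($r = - \frac{11}{5} - 5 = - \frac{36}{5} \approx -7.2$)
$\left(- 3 \left(4 + r\right) + 99\right) \left(-103\right) = \left(- 3 \left(4 - \frac{36}{5}\right) + 99\right) \left(-103\right) = \left(\left(-3\right) \left(- \frac{16}{5}\right) + 99\right) \left(-103\right) = \left(\frac{48}{5} + 99\right) \left(-103\right) = \frac{543}{5} \left(-103\right) = - \frac{55929}{5}$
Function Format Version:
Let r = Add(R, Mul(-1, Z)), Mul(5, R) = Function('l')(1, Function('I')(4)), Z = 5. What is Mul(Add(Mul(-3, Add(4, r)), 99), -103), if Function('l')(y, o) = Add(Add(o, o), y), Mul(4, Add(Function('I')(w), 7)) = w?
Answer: Rational(-55929, 5) ≈ -11186.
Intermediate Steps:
Function('I')(w) = Add(-7, Mul(Rational(1, 4), w))
Function('l')(y, o) = Add(y, Mul(2, o)) (Function('l')(y, o) = Add(Mul(2, o), y) = Add(y, Mul(2, o)))
R = Rational(-11, 5) (R = Mul(Rational(1, 5), Add(1, Mul(2, Add(-7, Mul(Rational(1, 4), 4))))) = Mul(Rational(1, 5), Add(1, Mul(2, Add(-7, 1)))) = Mul(Rational(1, 5), Add(1, Mul(2, -6))) = Mul(Rational(1, 5), Add(1, -12)) = Mul(Rational(1, 5), -11) = Rational(-11, 5) ≈ -2.2000)
r = Rational(-36, 5) (r = Add(Rational(-11, 5), Mul(-1, 5)) = Add(Rational(-11, 5), -5) = Rational(-36, 5) ≈ -7.2000)
Mul(Add(Mul(-3, Add(4, r)), 99), -103) = Mul(Add(Mul(-3, Add(4, Rational(-36, 5))), 99), -103) = Mul(Add(Mul(-3, Rational(-16, 5)), 99), -103) = Mul(Add(Rational(48, 5), 99), -103) = Mul(Rational(543, 5), -103) = Rational(-55929, 5)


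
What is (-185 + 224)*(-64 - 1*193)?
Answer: -10023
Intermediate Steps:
(-185 + 224)*(-64 - 1*193) = 39*(-64 - 193) = 39*(-257) = -10023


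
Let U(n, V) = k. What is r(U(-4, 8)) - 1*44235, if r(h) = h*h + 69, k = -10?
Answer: -44066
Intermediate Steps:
U(n, V) = -10
r(h) = 69 + h² (r(h) = h² + 69 = 69 + h²)
r(U(-4, 8)) - 1*44235 = (69 + (-10)²) - 1*44235 = (69 + 100) - 44235 = 169 - 44235 = -44066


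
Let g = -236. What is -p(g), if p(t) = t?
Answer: 236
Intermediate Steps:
-p(g) = -1*(-236) = 236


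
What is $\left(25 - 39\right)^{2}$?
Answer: $196$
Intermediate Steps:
$\left(25 - 39\right)^{2} = \left(-14\right)^{2} = 196$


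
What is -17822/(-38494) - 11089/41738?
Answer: 8341965/42280594 ≈ 0.19730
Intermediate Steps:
-17822/(-38494) - 11089/41738 = -17822*(-1/38494) - 11089*1/41738 = 469/1013 - 11089/41738 = 8341965/42280594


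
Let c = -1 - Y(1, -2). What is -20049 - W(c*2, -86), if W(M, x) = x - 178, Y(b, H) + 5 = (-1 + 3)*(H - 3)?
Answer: -19785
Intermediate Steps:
Y(b, H) = -11 + 2*H (Y(b, H) = -5 + (-1 + 3)*(H - 3) = -5 + 2*(-3 + H) = -5 + (-6 + 2*H) = -11 + 2*H)
c = 14 (c = -1 - (-11 + 2*(-2)) = -1 - (-11 - 4) = -1 - 1*(-15) = -1 + 15 = 14)
W(M, x) = -178 + x
-20049 - W(c*2, -86) = -20049 - (-178 - 86) = -20049 - 1*(-264) = -20049 + 264 = -19785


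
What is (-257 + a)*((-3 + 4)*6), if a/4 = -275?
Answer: -8142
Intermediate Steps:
a = -1100 (a = 4*(-275) = -1100)
(-257 + a)*((-3 + 4)*6) = (-257 - 1100)*((-3 + 4)*6) = -1357*6 = -8142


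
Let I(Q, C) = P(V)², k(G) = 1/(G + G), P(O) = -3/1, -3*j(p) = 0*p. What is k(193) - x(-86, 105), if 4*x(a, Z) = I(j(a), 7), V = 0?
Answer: -1735/772 ≈ -2.2474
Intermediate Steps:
j(p) = 0 (j(p) = -0*p = -⅓*0 = 0)
P(O) = -3 (P(O) = -3*1 = -3)
k(G) = 1/(2*G)
I(Q, C) = 9 (I(Q, C) = (-3)² = 9)
x(a, Z) = 9/4 (x(a, Z) = (¼)*9 = 9/4)
k(193) - x(-86, 105) = (½)/193 - 1*9/4 = (½)*(1/193) - 9/4 = 1/386 - 9/4 = -1735/772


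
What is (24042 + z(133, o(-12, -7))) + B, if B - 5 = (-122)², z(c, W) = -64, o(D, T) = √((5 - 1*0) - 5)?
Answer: 38867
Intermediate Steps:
o(D, T) = 0 (o(D, T) = √((5 + 0) - 5) = √(5 - 5) = √0 = 0)
B = 14889 (B = 5 + (-122)² = 5 + 14884 = 14889)
(24042 + z(133, o(-12, -7))) + B = (24042 - 64) + 14889 = 23978 + 14889 = 38867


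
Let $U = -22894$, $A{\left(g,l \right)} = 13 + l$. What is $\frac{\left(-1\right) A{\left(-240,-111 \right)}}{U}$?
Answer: $- \frac{49}{11447} \approx -0.0042806$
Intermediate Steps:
$\frac{\left(-1\right) A{\left(-240,-111 \right)}}{U} = \frac{\left(-1\right) \left(13 - 111\right)}{-22894} = \left(-1\right) \left(-98\right) \left(- \frac{1}{22894}\right) = 98 \left(- \frac{1}{22894}\right) = - \frac{49}{11447}$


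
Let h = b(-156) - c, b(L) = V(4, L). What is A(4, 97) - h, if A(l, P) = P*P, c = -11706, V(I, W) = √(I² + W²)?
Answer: -2297 - 4*√1522 ≈ -2453.1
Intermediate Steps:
b(L) = √(16 + L²) (b(L) = √(4² + L²) = √(16 + L²))
A(l, P) = P²
h = 11706 + 4*√1522 (h = √(16 + (-156)²) - 1*(-11706) = √(16 + 24336) + 11706 = √24352 + 11706 = 4*√1522 + 11706 = 11706 + 4*√1522 ≈ 11862.)
A(4, 97) - h = 97² - (11706 + 4*√1522) = 9409 + (-11706 - 4*√1522) = -2297 - 4*√1522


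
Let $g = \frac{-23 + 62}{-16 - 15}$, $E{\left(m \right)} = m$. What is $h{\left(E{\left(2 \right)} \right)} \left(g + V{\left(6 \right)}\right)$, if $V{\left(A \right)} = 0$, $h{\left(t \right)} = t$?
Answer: $- \frac{78}{31} \approx -2.5161$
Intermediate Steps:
$g = - \frac{39}{31}$ ($g = \frac{39}{-31} = 39 \left(- \frac{1}{31}\right) = - \frac{39}{31} \approx -1.2581$)
$h{\left(E{\left(2 \right)} \right)} \left(g + V{\left(6 \right)}\right) = 2 \left(- \frac{39}{31} + 0\right) = 2 \left(- \frac{39}{31}\right) = - \frac{78}{31}$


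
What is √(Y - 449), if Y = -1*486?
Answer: I*√935 ≈ 30.578*I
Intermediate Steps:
Y = -486
√(Y - 449) = √(-486 - 449) = √(-935) = I*√935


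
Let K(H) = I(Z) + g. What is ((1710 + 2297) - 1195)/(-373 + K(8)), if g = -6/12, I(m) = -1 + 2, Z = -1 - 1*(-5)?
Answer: -5624/745 ≈ -7.5490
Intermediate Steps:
Z = 4 (Z = -1 + 5 = 4)
I(m) = 1
g = -½ (g = -6*1/12 = -½ ≈ -0.50000)
K(H) = ½ (K(H) = 1 - ½ = ½)
((1710 + 2297) - 1195)/(-373 + K(8)) = ((1710 + 2297) - 1195)/(-373 + ½) = (4007 - 1195)/(-745/2) = 2812*(-2/745) = -5624/745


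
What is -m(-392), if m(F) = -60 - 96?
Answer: 156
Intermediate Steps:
m(F) = -156
-m(-392) = -1*(-156) = 156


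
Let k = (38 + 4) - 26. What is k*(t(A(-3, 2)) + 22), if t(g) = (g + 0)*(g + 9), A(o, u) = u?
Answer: 704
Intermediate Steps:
t(g) = g*(9 + g)
k = 16 (k = 42 - 26 = 16)
k*(t(A(-3, 2)) + 22) = 16*(2*(9 + 2) + 22) = 16*(2*11 + 22) = 16*(22 + 22) = 16*44 = 704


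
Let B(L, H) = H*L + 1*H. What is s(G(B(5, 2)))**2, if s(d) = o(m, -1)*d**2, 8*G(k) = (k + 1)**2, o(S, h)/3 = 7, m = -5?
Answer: 359737247961/4096 ≈ 8.7826e+7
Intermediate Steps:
o(S, h) = 21 (o(S, h) = 3*7 = 21)
B(L, H) = H + H*L (B(L, H) = H*L + H = H + H*L)
G(k) = (1 + k)**2/8 (G(k) = (k + 1)**2/8 = (1 + k)**2/8)
s(d) = 21*d**2
s(G(B(5, 2)))**2 = (21*((1 + 2*(1 + 5))**2/8)**2)**2 = (21*((1 + 2*6)**2/8)**2)**2 = (21*((1 + 12)**2/8)**2)**2 = (21*((1/8)*13**2)**2)**2 = (21*((1/8)*169)**2)**2 = (21*(169/8)**2)**2 = (21*(28561/64))**2 = (599781/64)**2 = 359737247961/4096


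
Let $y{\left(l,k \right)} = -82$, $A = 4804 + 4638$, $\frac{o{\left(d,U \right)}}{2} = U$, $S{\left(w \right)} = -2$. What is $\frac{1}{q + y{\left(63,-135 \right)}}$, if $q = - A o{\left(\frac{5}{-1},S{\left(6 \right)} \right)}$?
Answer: $\frac{1}{37686} \approx 2.6535 \cdot 10^{-5}$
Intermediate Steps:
$o{\left(d,U \right)} = 2 U$
$A = 9442$
$q = 37768$ ($q = - 9442 \cdot 2 \left(-2\right) = - 9442 \left(-4\right) = \left(-1\right) \left(-37768\right) = 37768$)
$\frac{1}{q + y{\left(63,-135 \right)}} = \frac{1}{37768 - 82} = \frac{1}{37686}$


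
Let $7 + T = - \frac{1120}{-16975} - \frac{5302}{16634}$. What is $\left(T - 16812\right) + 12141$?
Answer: $- \frac{18870878701}{4033745} \approx -4678.3$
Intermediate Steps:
$T = - \frac{29255806}{4033745}$ ($T = -7 - \left(- \frac{32}{485} + \frac{2651}{8317}\right) = -7 - \frac{1019591}{4033745} = - \frac{29255806}{4033745} \approx -7.2528$)
$\left(T - 16812\right) + 12141 = \left(- \frac{29255806}{4033745} - 16812\right) + 12141 = - \frac{67844576746}{4033745} + 12141 = - \frac{18870878701}{4033745}$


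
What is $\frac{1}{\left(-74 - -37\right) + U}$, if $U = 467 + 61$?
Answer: $\frac{1}{491} \approx 0.0020367$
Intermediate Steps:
$U = 528$
$\frac{1}{\left(-74 - -37\right) + U} = \frac{1}{\left(-74 - -37\right) + 528} = \frac{1}{\left(-74 + 37\right) + 528} = \frac{1}{-37 + 528} = \frac{1}{491}$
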